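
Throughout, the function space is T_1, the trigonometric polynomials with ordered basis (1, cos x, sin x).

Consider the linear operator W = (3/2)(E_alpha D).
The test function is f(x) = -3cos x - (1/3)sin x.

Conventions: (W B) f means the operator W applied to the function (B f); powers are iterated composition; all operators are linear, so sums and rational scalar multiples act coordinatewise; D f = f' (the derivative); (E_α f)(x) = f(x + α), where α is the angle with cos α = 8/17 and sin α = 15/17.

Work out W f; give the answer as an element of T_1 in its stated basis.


D f = -(1/3)cos x + 3sin x
E_alpha D f = (127/51)cos x + (29/17)sin x
((3/2)(E_alpha D)) f = (127/34)cos x + (87/34)sin x

the result is g(x) = (127/34)cos x + (87/34)sin x


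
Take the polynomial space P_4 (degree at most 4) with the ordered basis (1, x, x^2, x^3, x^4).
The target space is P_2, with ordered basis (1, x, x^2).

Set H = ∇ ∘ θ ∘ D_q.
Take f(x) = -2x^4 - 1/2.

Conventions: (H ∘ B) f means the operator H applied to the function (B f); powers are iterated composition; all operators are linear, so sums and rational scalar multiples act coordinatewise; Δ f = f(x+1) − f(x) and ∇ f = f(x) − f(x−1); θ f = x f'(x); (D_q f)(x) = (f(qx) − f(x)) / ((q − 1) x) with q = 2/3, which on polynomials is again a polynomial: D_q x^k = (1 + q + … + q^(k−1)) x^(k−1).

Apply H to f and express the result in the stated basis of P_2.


the image equals g(x) = -(130/3)x^2 + (130/3)x - 130/9

D_q f = -(130/27)x^3
θ D_q f = -(130/9)x^3
∇ θ D_q f = -(130/3)x^2 + (130/3)x - 130/9


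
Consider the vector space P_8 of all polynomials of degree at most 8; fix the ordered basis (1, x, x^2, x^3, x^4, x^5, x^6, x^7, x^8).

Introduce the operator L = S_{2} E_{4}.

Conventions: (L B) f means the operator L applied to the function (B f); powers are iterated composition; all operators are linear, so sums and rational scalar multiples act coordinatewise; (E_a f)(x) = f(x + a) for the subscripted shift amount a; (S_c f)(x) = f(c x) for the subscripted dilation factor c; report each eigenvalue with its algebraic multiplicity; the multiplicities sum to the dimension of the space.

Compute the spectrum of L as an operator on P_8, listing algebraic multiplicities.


λ = 1 (multiplicity 1), λ = 2 (multiplicity 1), λ = 4 (multiplicity 1), λ = 8 (multiplicity 1), λ = 16 (multiplicity 1), λ = 32 (multiplicity 1), λ = 64 (multiplicity 1), λ = 128 (multiplicity 1), λ = 256 (multiplicity 1)

image of 1: 1
image of x: 2x + 4
image of x^2: 4x^2 + 16x + 16
image of x^3: 8x^3 + 48x^2 + 96x + 64
image of x^4: 16x^4 + 128x^3 + 384x^2 + 512x + 256
image of x^5: 32x^5 + 320x^4 + 1280x^3 + 2560x^2 + 2560x + 1024
image of x^6: 64x^6 + 768x^5 + 3840x^4 + 10240x^3 + 15360x^2 + 12288x + 4096
image of x^7: 128x^7 + 1792x^6 + 10752x^5 + 35840x^4 + 71680x^3 + 86016x^2 + 57344x + 16384
image of x^8: 256x^8 + 4096x^7 + 28672x^6 + 114688x^5 + 286720x^4 + 458752x^3 + 458752x^2 + 262144x + 65536
the matrix is upper triangular; its diagonal is (1, 2, 4, 8, 16, 32, 64, 128, 256)
for a triangular matrix the eigenvalues are the diagonal entries, with algebraic multiplicity their repetition count


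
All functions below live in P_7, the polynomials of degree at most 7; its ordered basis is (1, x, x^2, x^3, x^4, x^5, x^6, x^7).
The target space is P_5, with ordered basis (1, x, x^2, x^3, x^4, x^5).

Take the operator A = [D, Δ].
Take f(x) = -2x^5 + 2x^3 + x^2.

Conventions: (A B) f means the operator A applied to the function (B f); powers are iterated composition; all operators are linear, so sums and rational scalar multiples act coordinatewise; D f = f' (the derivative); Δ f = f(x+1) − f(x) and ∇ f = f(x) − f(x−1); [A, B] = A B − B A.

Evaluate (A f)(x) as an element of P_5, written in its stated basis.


the result is g(x) = 0

Δ f = -10x^4 - 20x^3 - 14x^2 - 2x + 1
D Δ f = -40x^3 - 60x^2 - 28x - 2
D f = -10x^4 + 6x^2 + 2x
Δ D f = -40x^3 - 60x^2 - 28x - 2
[D, Δ] f = 0


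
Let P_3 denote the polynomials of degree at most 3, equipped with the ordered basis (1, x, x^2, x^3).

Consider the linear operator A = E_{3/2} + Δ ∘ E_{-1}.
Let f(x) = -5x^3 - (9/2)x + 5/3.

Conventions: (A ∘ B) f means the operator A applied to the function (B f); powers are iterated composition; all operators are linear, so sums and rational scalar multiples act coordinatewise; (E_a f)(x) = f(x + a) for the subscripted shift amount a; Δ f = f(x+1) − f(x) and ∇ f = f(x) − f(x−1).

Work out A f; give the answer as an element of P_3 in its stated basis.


E_{3/2} f = -5x^3 - (45/2)x^2 - (153/4)x - 527/24
E_{-1} f = -5x^3 + 15x^2 - (39/2)x + 67/6
Δ E_{-1} f = -15x^2 + 15x - 19/2
(E_{3/2} + Δ ∘ E_{-1}) f = -5x^3 - (75/2)x^2 - (93/4)x - 755/24

the result is g(x) = -5x^3 - (75/2)x^2 - (93/4)x - 755/24


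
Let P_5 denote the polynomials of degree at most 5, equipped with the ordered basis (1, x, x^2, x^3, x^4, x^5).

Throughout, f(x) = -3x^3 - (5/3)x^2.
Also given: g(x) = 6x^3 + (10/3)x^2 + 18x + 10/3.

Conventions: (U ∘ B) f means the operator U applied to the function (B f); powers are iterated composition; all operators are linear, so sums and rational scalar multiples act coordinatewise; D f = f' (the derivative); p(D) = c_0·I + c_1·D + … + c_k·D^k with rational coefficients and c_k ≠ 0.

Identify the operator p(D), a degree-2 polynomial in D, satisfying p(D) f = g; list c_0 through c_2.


p(D) = -2·I − D^2, i.e. c_0 = -2, c_1 = 0, c_2 = -1

D^0 f = -3x^3 - (5/3)x^2
D^1 f = -9x^2 - (10/3)x
D^2 f = -18x - 10/3
matching coefficients of g against c_0 f + c_1 Df + … from the top degree down determines the c_i
solution: c_0 = -2, c_1 = 0, c_2 = -1


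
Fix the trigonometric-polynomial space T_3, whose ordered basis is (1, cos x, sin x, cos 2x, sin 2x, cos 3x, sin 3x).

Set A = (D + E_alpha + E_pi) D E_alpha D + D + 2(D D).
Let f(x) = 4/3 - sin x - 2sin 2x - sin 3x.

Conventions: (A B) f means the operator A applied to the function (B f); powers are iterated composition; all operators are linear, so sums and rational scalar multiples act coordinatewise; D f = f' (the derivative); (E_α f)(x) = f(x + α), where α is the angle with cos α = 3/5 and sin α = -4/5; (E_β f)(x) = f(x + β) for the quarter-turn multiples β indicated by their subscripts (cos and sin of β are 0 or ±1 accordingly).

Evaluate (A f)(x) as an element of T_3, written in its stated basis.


g(x) = -(14/25)cos x + (48/25)sin x - (7412/625)cos 2x + (13984/625)sin 2x - (299586/15625)cos 3x + (667152/15625)sin 3x

D f = -cos x - 4cos 2x - 3cos 3x
E_alpha D f = -(3/5)cos x - (4/5)sin x + (28/25)cos 2x - (96/25)sin 2x + (351/125)cos 3x - (132/125)sin 3x
D (E_alpha D) f = -(4/5)cos x + (3/5)sin x - (192/25)cos 2x - (56/25)sin 2x - (396/125)cos 3x - (1053/125)sin 3x
D D (E_alpha D) f = (3/5)cos x + (4/5)sin x - (112/25)cos 2x + (384/25)sin 2x - (3159/125)cos 3x + (1188/125)sin 3x
E_alpha D (E_alpha D) f = -(24/25)cos x - (7/25)sin x + (2688/625)cos 2x - (4216/625)sin 2x + (92664/15625)cos 3x + (105777/15625)sin 3x
E_pi D (E_alpha D) f = (4/5)cos x - (3/5)sin x - (192/25)cos 2x - (56/25)sin 2x + (396/125)cos 3x + (1053/125)sin 3x
(D + E_alpha + E_pi) D (E_alpha D) f = (11/25)cos x - (2/25)sin x - (4912/625)cos 2x + (3984/625)sin 2x - (252711/15625)cos 3x + (385902/15625)sin 3x
D f = -cos x - 4cos 2x - 3cos 3x
D f = -cos x - 4cos 2x - 3cos 3x
D D f = sin x + 8sin 2x + 9sin 3x
(2(D D)) f = 2sin x + 16sin 2x + 18sin 3x
((D + E_alpha + E_pi) D E_alpha D + D + 2(D D)) f = -(14/25)cos x + (48/25)sin x - (7412/625)cos 2x + (13984/625)sin 2x - (299586/15625)cos 3x + (667152/15625)sin 3x


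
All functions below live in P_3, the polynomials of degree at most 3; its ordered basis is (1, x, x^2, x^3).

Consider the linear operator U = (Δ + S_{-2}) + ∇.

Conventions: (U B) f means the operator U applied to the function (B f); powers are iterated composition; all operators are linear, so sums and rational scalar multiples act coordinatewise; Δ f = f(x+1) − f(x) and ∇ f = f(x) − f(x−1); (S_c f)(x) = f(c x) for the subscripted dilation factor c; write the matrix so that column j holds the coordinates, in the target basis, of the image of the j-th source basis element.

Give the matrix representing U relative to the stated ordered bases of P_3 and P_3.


image of 1: 1
image of x: -2x + 2
image of x^2: 4x^2 + 4x
image of x^3: -8x^3 + 6x^2 + 2
each image's coordinates form column j of the matrix

the matrix is [[1, 2, 0, 2]; [0, -2, 4, 0]; [0, 0, 4, 6]; [0, 0, 0, -8]] (rows listed top to bottom)


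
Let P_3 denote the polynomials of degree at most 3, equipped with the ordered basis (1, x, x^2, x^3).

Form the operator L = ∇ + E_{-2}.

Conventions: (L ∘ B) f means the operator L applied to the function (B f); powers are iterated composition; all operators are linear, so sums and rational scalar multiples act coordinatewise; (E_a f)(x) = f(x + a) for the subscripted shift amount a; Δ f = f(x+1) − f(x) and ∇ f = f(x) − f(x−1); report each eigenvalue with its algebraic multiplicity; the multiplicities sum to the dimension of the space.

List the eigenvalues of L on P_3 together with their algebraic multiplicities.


image of 1: 1
image of x: x - 1
image of x^2: x^2 - 2x + 3
image of x^3: x^3 - 3x^2 + 9x - 7
the matrix is upper triangular; its diagonal is (1, 1, 1, 1)
for a triangular matrix the eigenvalues are the diagonal entries, with algebraic multiplicity their repetition count

λ = 1 (multiplicity 4)


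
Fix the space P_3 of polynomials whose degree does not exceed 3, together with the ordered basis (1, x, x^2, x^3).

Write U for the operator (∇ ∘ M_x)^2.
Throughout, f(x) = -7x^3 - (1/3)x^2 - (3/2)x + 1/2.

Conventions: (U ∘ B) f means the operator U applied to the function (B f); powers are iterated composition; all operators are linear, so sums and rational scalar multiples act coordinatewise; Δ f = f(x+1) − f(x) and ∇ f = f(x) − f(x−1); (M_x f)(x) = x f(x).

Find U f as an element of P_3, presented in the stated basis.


the result is g(x) = -112x^3 + 291x^2 - 295x + 323/3

M_x f = -7x^4 - (1/3)x^3 - (3/2)x^2 + (1/2)x
∇ M_x f = -28x^3 + 41x^2 - 30x + 26/3
M_x (∇ ∘ M_x) f = -28x^4 + 41x^3 - 30x^2 + (26/3)x
∇ M_x (∇ ∘ M_x) f = -112x^3 + 291x^2 - 295x + 323/3


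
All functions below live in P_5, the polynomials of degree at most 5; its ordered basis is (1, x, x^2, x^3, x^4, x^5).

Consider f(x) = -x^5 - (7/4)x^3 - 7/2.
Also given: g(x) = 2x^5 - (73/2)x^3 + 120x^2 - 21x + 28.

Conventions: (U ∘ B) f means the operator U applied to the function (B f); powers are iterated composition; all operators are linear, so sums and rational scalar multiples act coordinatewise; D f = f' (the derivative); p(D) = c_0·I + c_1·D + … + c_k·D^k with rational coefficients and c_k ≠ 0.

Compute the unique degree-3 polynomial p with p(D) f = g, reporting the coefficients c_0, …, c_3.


c_0 = -2, c_1 = 0, c_2 = 2, c_3 = -2

D^0 f = -x^5 - (7/4)x^3 - 7/2
D^1 f = -5x^4 - (21/4)x^2
D^2 f = -20x^3 - (21/2)x
D^3 f = -60x^2 - 21/2
matching coefficients of g against c_0 f + c_1 Df + … from the top degree down determines the c_i
solution: c_0 = -2, c_1 = 0, c_2 = 2, c_3 = -2


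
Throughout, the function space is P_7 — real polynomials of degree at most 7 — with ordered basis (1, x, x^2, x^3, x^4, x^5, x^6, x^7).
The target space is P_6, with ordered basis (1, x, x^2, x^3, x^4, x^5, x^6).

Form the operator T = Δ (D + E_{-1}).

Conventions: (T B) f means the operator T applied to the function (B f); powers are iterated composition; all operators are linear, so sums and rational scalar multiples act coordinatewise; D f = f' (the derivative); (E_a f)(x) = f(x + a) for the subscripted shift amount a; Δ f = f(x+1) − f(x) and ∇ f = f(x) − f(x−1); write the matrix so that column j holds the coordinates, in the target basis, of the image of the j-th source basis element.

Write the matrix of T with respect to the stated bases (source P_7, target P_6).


the matrix is [[0, 1, 1, 4, 3, 6, 5, 8]; [0, 0, 2, 3, 16, 15, 36, 35]; [0, 0, 0, 3, 6, 40, 45, 126]; [0, 0, 0, 0, 4, 10, 80, 105]; [0, 0, 0, 0, 0, 5, 15, 140]; [0, 0, 0, 0, 0, 0, 6, 21]; [0, 0, 0, 0, 0, 0, 0, 7]] (rows listed top to bottom)

image of 1: 0
image of x: 1
image of x^2: 2x + 1
image of x^3: 3x^2 + 3x + 4
image of x^4: 4x^3 + 6x^2 + 16x + 3
image of x^5: 5x^4 + 10x^3 + 40x^2 + 15x + 6
image of x^6: 6x^5 + 15x^4 + 80x^3 + 45x^2 + 36x + 5
image of x^7: 7x^6 + 21x^5 + 140x^4 + 105x^3 + 126x^2 + 35x + 8
each image's coordinates form column j of the matrix


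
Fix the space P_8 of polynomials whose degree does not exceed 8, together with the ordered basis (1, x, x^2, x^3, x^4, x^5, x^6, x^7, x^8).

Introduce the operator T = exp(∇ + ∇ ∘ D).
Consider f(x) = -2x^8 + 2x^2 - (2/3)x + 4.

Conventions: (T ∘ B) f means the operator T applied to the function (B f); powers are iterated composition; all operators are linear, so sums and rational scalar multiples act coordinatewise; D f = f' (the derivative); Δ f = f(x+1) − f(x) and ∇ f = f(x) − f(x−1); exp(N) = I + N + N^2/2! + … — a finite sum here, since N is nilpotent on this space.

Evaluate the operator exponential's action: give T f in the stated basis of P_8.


order-1 term: -16x^7 - 56x^6 + 224x^5 - 420x^4 + 448x^3 - 280x^2 + 100x - 38/3
order-2 term: -56x^6 - 336x^5 + 700x^4 + 560x^3 - 3416x^2 + 4144x - 1708
order-3 term: -112x^5 - 840x^4 + 560x^3 + 3360x^2 - 4816x + 924
order-4 term: -140x^4 - 1120x^3 - 280x^2 + 3360x - 1162
order-5 term: -112x^3 - 840x^2 - 560x + 980
order-6 term: -56x^2 - 336x - 196
order-7 term: -16x - 56
order-8 term: -2
the series for exp(∇ + ∇ ∘ D) f terminates at order 8
exp(∇ + ∇ ∘ D) f = -2x^8 - 16x^7 - 112x^6 - 224x^5 - 700x^4 + 336x^3 - 1510x^2 + (5626/3)x - 3686/3

the result is g(x) = -2x^8 - 16x^7 - 112x^6 - 224x^5 - 700x^4 + 336x^3 - 1510x^2 + (5626/3)x - 3686/3


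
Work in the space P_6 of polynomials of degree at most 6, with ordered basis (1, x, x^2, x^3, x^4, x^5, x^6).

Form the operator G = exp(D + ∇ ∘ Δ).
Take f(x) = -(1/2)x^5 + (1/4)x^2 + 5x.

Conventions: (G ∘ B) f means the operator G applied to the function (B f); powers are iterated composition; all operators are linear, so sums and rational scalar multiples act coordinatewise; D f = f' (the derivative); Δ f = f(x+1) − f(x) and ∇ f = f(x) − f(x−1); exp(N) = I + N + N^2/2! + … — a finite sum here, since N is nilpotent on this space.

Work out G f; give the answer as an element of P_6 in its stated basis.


the image equals g(x) = -(1/2)x^5 - (5/2)x^4 - 15x^3 - (139/4)x^2 - 62x - 159/4

order-1 term: -(5/2)x^4 - 10x^3 - (9/2)x + 11/2
order-2 term: -5x^3 - 30x^2 - 30x - 19/4
order-3 term: -5x^2 - 30x - 30
order-4 term: -(5/2)x - 10
order-5 term: -1/2
the series for exp(D + ∇ ∘ Δ) f terminates at order 5
exp(D + ∇ ∘ Δ) f = -(1/2)x^5 - (5/2)x^4 - 15x^3 - (139/4)x^2 - 62x - 159/4


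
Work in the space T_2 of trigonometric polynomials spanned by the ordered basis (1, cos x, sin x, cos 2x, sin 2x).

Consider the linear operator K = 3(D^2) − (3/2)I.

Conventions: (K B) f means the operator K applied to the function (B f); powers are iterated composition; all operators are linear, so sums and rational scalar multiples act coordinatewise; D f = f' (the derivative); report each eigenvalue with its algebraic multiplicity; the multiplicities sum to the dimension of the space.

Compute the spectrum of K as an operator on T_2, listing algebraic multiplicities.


λ = -27/2 (multiplicity 2), λ = -9/2 (multiplicity 2), λ = -3/2 (multiplicity 1)

image of 1: -3/2
image of cos x: -(9/2)cos x
image of sin x: -(9/2)sin x
image of cos 2x: -(27/2)cos 2x
image of sin 2x: -(27/2)sin 2x
the matrix is diagonal; its diagonal is (-3/2, -9/2, -9/2, -27/2, -27/2)
for a triangular matrix the eigenvalues are the diagonal entries, with algebraic multiplicity their repetition count


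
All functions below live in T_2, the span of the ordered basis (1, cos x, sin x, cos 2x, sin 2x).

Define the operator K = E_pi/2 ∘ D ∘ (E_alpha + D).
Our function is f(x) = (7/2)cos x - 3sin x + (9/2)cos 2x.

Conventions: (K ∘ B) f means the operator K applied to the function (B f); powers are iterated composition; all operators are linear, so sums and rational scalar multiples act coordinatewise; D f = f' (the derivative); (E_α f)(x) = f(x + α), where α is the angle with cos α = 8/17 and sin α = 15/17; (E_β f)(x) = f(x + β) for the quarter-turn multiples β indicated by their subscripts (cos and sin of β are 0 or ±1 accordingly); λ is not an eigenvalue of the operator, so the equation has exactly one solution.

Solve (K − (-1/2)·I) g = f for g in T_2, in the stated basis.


g(x) = -(377/241)cos x - (454/241)sin x + (32049/45313)cos 2x + (5796/45313)sin 2x

write g with unknown coordinates in the stated basis and equate coefficients in (K − (-1/2)·I) g = f
solving from the highest basis element down gives g = -(377/241)cos x - (454/241)sin x + (32049/45313)cos 2x + (5796/45313)sin 2x
check: K g = (1032/241)cos x - (496/241)sin x + (187884/45313)cos 2x - (2898/45313)sin 2x
so K g − (-1/2)·g = (7/2)cos x - 3sin x + (9/2)cos 2x = f ✓


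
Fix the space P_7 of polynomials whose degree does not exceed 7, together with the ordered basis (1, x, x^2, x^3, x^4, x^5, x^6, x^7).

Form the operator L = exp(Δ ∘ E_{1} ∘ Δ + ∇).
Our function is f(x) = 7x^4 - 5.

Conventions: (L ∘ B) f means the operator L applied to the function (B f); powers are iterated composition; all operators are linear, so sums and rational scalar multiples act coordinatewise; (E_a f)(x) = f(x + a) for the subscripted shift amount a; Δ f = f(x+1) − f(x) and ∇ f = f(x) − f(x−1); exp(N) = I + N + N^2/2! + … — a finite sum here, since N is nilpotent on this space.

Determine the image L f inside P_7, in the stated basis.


the result is g(x) = 7x^4 + 28x^3 + 84x^2 + 476x + 772

order-1 term: 28x^3 + 42x^2 + 364x + 343
order-2 term: 42x^2 + 84x + 385
order-3 term: 28x + 42
order-4 term: 7
the series for exp(Δ ∘ E_{1} ∘ Δ + ∇) f terminates at order 4
exp(Δ ∘ E_{1} ∘ Δ + ∇) f = 7x^4 + 28x^3 + 84x^2 + 476x + 772


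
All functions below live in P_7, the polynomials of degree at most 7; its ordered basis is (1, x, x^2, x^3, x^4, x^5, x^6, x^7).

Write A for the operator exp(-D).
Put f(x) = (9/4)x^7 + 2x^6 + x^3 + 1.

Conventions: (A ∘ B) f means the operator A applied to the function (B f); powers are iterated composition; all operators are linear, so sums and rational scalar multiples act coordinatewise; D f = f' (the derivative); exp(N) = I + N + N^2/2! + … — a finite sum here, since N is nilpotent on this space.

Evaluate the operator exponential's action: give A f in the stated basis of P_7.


g(x) = (9/4)x^7 - (55/4)x^6 + (141/4)x^5 - (195/4)x^4 + (159/4)x^3 - (81/4)x^2 + (27/4)x - 1/4

order-1 term: -(63/4)x^6 - 12x^5 - 3x^2
order-2 term: (189/4)x^5 + 30x^4 + 3x
order-3 term: -(315/4)x^4 - 40x^3 - 1
order-4 term: (315/4)x^3 + 30x^2
order-5 term: -(189/4)x^2 - 12x
order-6 term: (63/4)x + 2
order-7 term: -9/4
the series for exp(-D) f terminates at order 7
exp(-D) f = (9/4)x^7 - (55/4)x^6 + (141/4)x^5 - (195/4)x^4 + (159/4)x^3 - (81/4)x^2 + (27/4)x - 1/4


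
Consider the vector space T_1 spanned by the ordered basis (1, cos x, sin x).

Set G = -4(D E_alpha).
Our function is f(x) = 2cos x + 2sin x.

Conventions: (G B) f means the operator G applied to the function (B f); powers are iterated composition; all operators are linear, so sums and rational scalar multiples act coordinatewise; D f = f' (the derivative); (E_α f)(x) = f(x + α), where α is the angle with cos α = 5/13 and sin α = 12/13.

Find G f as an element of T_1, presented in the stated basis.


g(x) = (56/13)cos x + (136/13)sin x

E_alpha f = (34/13)cos x - (14/13)sin x
D E_alpha f = -(14/13)cos x - (34/13)sin x
(-4(D E_alpha)) f = (56/13)cos x + (136/13)sin x


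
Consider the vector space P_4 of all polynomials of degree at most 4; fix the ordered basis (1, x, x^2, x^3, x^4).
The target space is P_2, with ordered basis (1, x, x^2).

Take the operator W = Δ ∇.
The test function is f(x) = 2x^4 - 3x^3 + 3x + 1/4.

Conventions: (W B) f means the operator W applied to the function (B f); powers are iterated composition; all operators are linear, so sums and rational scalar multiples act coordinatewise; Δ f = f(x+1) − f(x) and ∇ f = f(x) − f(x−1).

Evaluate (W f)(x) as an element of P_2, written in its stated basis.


the image equals g(x) = 24x^2 - 18x + 4

∇ f = 8x^3 - 21x^2 + 17x - 2
Δ ∇ f = 24x^2 - 18x + 4


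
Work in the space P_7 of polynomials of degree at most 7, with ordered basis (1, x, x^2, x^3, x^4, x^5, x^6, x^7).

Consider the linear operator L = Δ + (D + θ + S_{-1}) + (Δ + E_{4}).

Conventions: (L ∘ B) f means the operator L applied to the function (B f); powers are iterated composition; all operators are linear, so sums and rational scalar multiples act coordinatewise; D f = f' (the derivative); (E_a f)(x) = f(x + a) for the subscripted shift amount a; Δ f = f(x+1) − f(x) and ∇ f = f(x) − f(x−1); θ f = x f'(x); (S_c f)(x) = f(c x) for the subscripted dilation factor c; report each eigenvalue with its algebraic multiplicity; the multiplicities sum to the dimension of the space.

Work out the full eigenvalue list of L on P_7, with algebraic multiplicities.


image of 1: 2
image of x: x + 7
image of x^2: 4x^2 + 14x + 18
image of x^3: 3x^3 + 21x^2 + 54x + 66
image of x^4: 6x^4 + 28x^3 + 108x^2 + 264x + 258
image of x^5: 5x^5 + 35x^4 + 180x^3 + 660x^2 + 1290x + 1026
image of x^6: 8x^6 + 42x^5 + 270x^4 + 1320x^3 + 3870x^2 + 6156x + 4098
image of x^7: 7x^7 + 49x^6 + 378x^5 + 2310x^4 + 9030x^3 + 21546x^2 + 28686x + 16386
the matrix is upper triangular; its diagonal is (2, 1, 4, 3, 6, 5, 8, 7)
for a triangular matrix the eigenvalues are the diagonal entries, with algebraic multiplicity their repetition count

λ = 1 (multiplicity 1), λ = 2 (multiplicity 1), λ = 3 (multiplicity 1), λ = 4 (multiplicity 1), λ = 5 (multiplicity 1), λ = 6 (multiplicity 1), λ = 7 (multiplicity 1), λ = 8 (multiplicity 1)


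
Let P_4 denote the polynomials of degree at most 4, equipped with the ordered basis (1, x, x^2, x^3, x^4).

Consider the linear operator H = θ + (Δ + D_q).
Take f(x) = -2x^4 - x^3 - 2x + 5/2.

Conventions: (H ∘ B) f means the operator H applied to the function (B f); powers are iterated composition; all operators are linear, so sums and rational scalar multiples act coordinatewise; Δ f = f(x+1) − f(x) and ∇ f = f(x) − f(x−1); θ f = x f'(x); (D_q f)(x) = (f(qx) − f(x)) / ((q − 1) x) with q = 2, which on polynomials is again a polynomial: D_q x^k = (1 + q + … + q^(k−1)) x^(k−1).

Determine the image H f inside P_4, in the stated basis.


g(x) = -8x^4 - 41x^3 - 22x^2 - 13x - 7

θ f = -8x^4 - 3x^3 - 2x
Δ f = -8x^3 - 15x^2 - 11x - 5
D_q f = -30x^3 - 7x^2 - 2
(Δ + D_q) f = -38x^3 - 22x^2 - 11x - 7
(θ + (Δ + D_q)) f = -8x^4 - 41x^3 - 22x^2 - 13x - 7


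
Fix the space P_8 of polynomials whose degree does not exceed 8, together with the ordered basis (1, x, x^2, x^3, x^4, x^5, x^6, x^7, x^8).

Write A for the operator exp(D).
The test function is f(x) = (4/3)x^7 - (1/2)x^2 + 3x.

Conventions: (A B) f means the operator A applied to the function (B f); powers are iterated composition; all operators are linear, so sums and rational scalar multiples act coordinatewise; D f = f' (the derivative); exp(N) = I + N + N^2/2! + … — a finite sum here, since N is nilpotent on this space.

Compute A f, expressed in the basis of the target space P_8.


the result is g(x) = (4/3)x^7 + (28/3)x^6 + 28x^5 + (140/3)x^4 + (140/3)x^3 + (55/2)x^2 + (34/3)x + 23/6

order-1 term: (28/3)x^6 - x + 3
order-2 term: 28x^5 - 1/2
order-3 term: (140/3)x^4
order-4 term: (140/3)x^3
order-5 term: 28x^2
order-6 term: (28/3)x
order-7 term: 4/3
the series for exp(D) f terminates at order 7
exp(D) f = (4/3)x^7 + (28/3)x^6 + 28x^5 + (140/3)x^4 + (140/3)x^3 + (55/2)x^2 + (34/3)x + 23/6


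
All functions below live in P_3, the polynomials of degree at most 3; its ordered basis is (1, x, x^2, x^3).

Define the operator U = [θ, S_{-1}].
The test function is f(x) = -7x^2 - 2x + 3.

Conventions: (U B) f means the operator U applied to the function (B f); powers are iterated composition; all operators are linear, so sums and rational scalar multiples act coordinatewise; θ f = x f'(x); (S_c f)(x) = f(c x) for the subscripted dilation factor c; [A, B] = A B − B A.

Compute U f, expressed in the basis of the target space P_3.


S_{-1} f = -7x^2 + 2x + 3
θ S_{-1} f = -14x^2 + 2x
θ f = -14x^2 - 2x
S_{-1} θ f = -14x^2 + 2x
[θ, S_{-1}] f = 0

the result is g(x) = 0


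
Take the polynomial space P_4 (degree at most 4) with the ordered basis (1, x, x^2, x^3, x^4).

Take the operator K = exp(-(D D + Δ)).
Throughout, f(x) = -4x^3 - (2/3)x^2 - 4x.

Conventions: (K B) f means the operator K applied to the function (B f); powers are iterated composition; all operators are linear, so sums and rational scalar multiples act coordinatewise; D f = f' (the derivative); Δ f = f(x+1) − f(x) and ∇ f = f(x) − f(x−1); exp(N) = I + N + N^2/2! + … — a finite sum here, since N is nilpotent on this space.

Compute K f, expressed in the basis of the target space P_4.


order-1 term: 12x^2 + (112/3)x + 10
order-2 term: -12x - 110/3
order-3 term: 4
the series for exp(-(D D + Δ)) f terminates at order 3
exp(-(D D + Δ)) f = -4x^3 + (34/3)x^2 + (64/3)x - 68/3

the result is g(x) = -4x^3 + (34/3)x^2 + (64/3)x - 68/3


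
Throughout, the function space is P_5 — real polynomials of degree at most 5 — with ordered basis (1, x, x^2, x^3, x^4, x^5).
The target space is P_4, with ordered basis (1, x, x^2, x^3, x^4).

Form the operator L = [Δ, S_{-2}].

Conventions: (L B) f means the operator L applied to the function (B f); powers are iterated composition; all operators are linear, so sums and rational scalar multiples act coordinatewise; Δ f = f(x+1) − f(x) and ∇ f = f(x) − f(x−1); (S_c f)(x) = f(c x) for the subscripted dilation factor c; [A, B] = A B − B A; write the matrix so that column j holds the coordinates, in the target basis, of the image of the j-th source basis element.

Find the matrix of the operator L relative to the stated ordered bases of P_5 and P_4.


the matrix is [[0, -3, 3, -9, 15, -33]; [0, 0, 12, -18, 72, -150]; [0, 0, 0, -36, 72, -360]; [0, 0, 0, 0, 96, -240]; [0, 0, 0, 0, 0, -240]] (rows listed top to bottom)

image of 1: 0
image of x: -3
image of x^2: 12x + 3
image of x^3: -36x^2 - 18x - 9
image of x^4: 96x^3 + 72x^2 + 72x + 15
image of x^5: -240x^4 - 240x^3 - 360x^2 - 150x - 33
each image's coordinates form column j of the matrix


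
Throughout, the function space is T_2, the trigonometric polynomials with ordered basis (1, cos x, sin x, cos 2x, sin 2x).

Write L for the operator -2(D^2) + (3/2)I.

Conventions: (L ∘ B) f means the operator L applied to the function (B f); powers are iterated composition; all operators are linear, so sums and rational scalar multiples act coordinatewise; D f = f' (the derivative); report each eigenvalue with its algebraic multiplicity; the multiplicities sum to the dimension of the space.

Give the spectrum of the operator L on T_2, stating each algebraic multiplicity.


image of 1: 3/2
image of cos x: (7/2)cos x
image of sin x: (7/2)sin x
image of cos 2x: (19/2)cos 2x
image of sin 2x: (19/2)sin 2x
the matrix is diagonal; its diagonal is (3/2, 7/2, 7/2, 19/2, 19/2)
for a triangular matrix the eigenvalues are the diagonal entries, with algebraic multiplicity their repetition count

λ = 3/2 (multiplicity 1), λ = 7/2 (multiplicity 2), λ = 19/2 (multiplicity 2)


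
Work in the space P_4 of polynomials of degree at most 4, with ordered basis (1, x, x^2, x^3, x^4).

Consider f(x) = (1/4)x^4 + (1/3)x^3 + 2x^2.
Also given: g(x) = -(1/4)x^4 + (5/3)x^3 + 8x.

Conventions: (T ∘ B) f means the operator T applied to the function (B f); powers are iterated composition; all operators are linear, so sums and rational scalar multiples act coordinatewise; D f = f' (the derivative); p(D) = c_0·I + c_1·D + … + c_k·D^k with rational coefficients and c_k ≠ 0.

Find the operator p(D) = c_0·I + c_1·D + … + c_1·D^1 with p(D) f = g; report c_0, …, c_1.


c_0 = -1, c_1 = 2

D^0 f = (1/4)x^4 + (1/3)x^3 + 2x^2
D^1 f = x^3 + x^2 + 4x
matching coefficients of g against c_0 f + c_1 Df + … from the top degree down determines the c_i
solution: c_0 = -1, c_1 = 2


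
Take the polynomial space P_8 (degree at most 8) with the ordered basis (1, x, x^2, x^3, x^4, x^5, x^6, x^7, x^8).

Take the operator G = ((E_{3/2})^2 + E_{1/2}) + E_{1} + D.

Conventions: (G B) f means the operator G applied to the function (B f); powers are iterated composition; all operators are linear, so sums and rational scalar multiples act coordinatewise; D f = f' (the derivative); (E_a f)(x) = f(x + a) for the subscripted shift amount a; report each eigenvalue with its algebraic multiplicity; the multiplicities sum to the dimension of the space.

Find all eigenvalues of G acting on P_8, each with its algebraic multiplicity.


λ = 3 (multiplicity 9)

image of 1: 3
image of x: 3x + 11/2
image of x^2: 3x^2 + 11x + 41/4
image of x^3: 3x^3 + (33/2)x^2 + (123/4)x + 225/8
image of x^4: 3x^4 + 22x^3 + (123/2)x^2 + (225/2)x + 1313/16
image of x^5: 3x^5 + (55/2)x^4 + (205/2)x^3 + (1125/4)x^2 + (6565/16)x + 7809/32
image of x^6: 3x^6 + 33x^5 + (615/4)x^4 + (1125/2)x^3 + (19695/16)x^2 + (23427/16)x + 46721/64
image of x^7: 3x^7 + (77/2)x^6 + (861/4)x^5 + (7875/8)x^4 + (45955/16)x^3 + (163989/32)x^2 + (327047/64)x + 280065/128
image of x^8: 3x^8 + 44x^7 + 287x^6 + 1575x^5 + (45955/8)x^4 + (54663/4)x^3 + (327047/16)x^2 + (280065/16)x + 1679873/256
the matrix is upper triangular; its diagonal is (3, 3, 3, 3, 3, 3, 3, 3, 3)
for a triangular matrix the eigenvalues are the diagonal entries, with algebraic multiplicity their repetition count


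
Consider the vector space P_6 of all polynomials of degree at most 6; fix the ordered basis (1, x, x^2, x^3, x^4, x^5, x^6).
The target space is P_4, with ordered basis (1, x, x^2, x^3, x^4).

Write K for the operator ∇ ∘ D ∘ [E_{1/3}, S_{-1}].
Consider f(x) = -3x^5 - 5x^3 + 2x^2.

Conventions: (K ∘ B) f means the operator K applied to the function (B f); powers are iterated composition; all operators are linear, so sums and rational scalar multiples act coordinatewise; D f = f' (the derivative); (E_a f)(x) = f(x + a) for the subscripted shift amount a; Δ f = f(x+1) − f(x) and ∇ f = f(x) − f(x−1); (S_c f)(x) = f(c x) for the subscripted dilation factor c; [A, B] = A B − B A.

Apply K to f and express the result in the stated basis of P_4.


S_{-1} f = 3x^5 + 5x^3 + 2x^2
E_{1/3} S_{-1} f = 3x^5 + 5x^4 + (25/3)x^3 + (73/9)x^2 + (86/27)x + 34/81
E_{1/3} f = -3x^5 - 5x^4 - (25/3)x^3 - (37/9)x^2 - (14/27)x + 2/81
S_{-1} E_{1/3} f = 3x^5 - 5x^4 + (25/3)x^3 - (37/9)x^2 + (14/27)x + 2/81
[E_{1/3}, S_{-1}] f = 10x^4 + (110/9)x^2 + (8/3)x + 32/81
D [E_{1/3}, S_{-1}] f = 40x^3 + (220/9)x + 8/3
∇ D [E_{1/3}, S_{-1}] f = 120x^2 - 120x + 580/9

the image equals g(x) = 120x^2 - 120x + 580/9


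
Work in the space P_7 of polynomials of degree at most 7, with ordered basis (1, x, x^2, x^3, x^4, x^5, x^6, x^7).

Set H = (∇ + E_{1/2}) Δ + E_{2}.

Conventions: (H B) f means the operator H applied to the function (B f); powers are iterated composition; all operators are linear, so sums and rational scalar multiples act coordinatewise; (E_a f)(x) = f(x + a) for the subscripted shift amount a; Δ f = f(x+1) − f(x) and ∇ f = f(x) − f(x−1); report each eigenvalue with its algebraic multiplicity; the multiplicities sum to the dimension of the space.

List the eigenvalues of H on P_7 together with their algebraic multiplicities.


λ = 1 (multiplicity 8)

image of 1: 1
image of x: x + 3
image of x^2: x^2 + 6x + 8
image of x^3: x^3 + 9x^2 + 24x + 45/4
image of x^4: x^4 + 12x^3 + 48x^2 + 45x + 23
image of x^5: x^5 + 15x^4 + 80x^3 + (225/2)x^2 + 115x + 633/16
image of x^6: x^6 + 18x^5 + 120x^4 + 225x^3 + 345x^2 + (1899/8)x + 619/8
image of x^7: x^7 + 21x^6 + 168x^5 + (1575/4)x^4 + 805x^3 + (13293/16)x^2 + (4333/8)x + 9285/64
the matrix is upper triangular; its diagonal is (1, 1, 1, 1, 1, 1, 1, 1)
for a triangular matrix the eigenvalues are the diagonal entries, with algebraic multiplicity their repetition count


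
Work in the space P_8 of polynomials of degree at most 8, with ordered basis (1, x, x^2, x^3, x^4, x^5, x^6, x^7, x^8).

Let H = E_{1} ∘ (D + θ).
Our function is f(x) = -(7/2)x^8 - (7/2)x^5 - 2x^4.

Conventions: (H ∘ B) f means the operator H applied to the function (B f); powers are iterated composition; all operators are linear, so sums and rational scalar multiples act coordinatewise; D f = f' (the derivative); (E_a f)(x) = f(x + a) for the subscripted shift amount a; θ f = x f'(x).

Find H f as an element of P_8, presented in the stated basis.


D f = -28x^7 - (35/2)x^4 - 8x^3
θ f = -28x^8 - (35/2)x^5 - 8x^4
(D + θ) f = -28x^8 - 28x^7 - (35/2)x^5 - (51/2)x^4 - 8x^3
E_{1} (D + θ) f = -28x^8 - 252x^7 - 980x^6 - (4347/2)x^5 - 3053x^4 - 2833x^3 - 1724x^2 - (1267/2)x - 107

the result is g(x) = -28x^8 - 252x^7 - 980x^6 - (4347/2)x^5 - 3053x^4 - 2833x^3 - 1724x^2 - (1267/2)x - 107


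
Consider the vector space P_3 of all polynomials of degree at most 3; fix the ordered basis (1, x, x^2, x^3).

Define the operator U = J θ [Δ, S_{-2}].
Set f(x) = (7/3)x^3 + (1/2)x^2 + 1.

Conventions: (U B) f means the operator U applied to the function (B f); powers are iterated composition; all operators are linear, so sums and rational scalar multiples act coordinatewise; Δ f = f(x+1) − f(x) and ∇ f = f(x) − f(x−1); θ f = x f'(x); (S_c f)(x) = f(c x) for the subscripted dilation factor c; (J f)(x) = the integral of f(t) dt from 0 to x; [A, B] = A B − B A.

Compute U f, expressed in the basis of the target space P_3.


S_{-2} f = -(56/3)x^3 + 2x^2 + 1
Δ S_{-2} f = -56x^2 - 52x - 50/3
Δ f = 7x^2 + 8x + 17/6
S_{-2} Δ f = 28x^2 - 16x + 17/6
[Δ, S_{-2}] f = -84x^2 - 36x - 39/2
θ [Δ, S_{-2}] f = -168x^2 - 36x
J θ [Δ, S_{-2}] f = -56x^3 - 18x^2

g(x) = -56x^3 - 18x^2


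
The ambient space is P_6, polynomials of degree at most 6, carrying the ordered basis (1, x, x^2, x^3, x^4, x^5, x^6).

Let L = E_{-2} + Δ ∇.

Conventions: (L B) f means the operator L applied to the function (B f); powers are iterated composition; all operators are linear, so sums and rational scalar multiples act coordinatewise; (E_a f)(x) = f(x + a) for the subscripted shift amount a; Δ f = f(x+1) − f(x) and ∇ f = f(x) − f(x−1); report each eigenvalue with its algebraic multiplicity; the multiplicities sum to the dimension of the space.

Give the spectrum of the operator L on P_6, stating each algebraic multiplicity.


image of 1: 1
image of x: x - 2
image of x^2: x^2 - 4x + 6
image of x^3: x^3 - 6x^2 + 18x - 8
image of x^4: x^4 - 8x^3 + 36x^2 - 32x + 18
image of x^5: x^5 - 10x^4 + 60x^3 - 80x^2 + 90x - 32
image of x^6: x^6 - 12x^5 + 90x^4 - 160x^3 + 270x^2 - 192x + 66
the matrix is upper triangular; its diagonal is (1, 1, 1, 1, 1, 1, 1)
for a triangular matrix the eigenvalues are the diagonal entries, with algebraic multiplicity their repetition count

λ = 1 (multiplicity 7)


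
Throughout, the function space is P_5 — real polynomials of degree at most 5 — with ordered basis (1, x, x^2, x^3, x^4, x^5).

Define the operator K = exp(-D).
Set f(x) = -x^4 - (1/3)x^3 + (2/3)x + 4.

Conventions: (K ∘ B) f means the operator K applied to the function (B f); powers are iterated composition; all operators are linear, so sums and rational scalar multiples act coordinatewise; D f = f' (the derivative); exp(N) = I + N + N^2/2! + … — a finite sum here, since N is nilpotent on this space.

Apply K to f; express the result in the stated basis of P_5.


order-1 term: 4x^3 + x^2 - 2/3
order-2 term: -6x^2 - x
order-3 term: 4x + 1/3
order-4 term: -1
the series for exp(-D) f terminates at order 4
exp(-D) f = -x^4 + (11/3)x^3 - 5x^2 + (11/3)x + 8/3

g(x) = -x^4 + (11/3)x^3 - 5x^2 + (11/3)x + 8/3


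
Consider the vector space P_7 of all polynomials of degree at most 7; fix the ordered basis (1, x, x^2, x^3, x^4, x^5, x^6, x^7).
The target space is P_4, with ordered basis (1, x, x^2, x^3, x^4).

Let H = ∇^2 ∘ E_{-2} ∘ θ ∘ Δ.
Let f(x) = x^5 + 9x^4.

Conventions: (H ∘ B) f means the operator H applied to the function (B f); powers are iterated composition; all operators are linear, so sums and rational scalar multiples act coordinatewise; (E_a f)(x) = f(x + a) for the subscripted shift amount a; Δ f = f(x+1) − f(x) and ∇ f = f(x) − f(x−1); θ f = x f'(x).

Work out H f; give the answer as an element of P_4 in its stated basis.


the result is g(x) = 240x^2 - 612x - 28

Δ f = 5x^4 + 46x^3 + 64x^2 + 41x + 10
θ Δ f = 20x^4 + 138x^3 + 128x^2 + 41x
E_{-2} (θ ∘ Δ) f = 20x^4 - 22x^3 - 220x^2 + 545x - 354
∇ E_{-2} (θ ∘ Δ) f = 80x^3 - 186x^2 - 294x + 723
∇ ∇ E_{-2} (θ ∘ Δ) f = 240x^2 - 612x - 28


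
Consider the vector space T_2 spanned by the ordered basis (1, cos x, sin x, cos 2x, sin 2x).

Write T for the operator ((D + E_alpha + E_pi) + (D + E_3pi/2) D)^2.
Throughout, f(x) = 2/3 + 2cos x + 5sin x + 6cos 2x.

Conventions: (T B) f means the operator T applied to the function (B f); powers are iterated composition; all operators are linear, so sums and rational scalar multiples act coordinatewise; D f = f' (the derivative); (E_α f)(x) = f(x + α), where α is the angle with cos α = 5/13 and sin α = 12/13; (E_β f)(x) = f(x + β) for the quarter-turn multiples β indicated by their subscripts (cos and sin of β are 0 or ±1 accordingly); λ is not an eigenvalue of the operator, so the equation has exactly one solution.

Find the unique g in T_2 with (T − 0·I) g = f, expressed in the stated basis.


write g with unknown coordinates in the stated basis and equate coefficients in (T − 0·I) g = f
solving from the highest basis element down gives g = 1/6 + (878/2809)cos x - (3605/2809)sin x + (283107/722402)cos 2x - (56340/361201)sin 2x
check: T g = 2/3 + 2cos x + 5sin x + 6cos 2x
so T g − 0·g = 2/3 + 2cos x + 5sin x + 6cos 2x = f ✓

g(x) = 1/6 + (878/2809)cos x - (3605/2809)sin x + (283107/722402)cos 2x - (56340/361201)sin 2x


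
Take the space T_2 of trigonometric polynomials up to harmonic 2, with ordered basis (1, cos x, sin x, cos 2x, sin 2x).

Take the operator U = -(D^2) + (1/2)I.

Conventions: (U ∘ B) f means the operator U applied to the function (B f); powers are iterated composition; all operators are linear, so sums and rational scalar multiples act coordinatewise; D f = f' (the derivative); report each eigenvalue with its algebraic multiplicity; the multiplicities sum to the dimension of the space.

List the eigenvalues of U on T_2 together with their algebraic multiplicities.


λ = 1/2 (multiplicity 1), λ = 3/2 (multiplicity 2), λ = 9/2 (multiplicity 2)

image of 1: 1/2
image of cos x: (3/2)cos x
image of sin x: (3/2)sin x
image of cos 2x: (9/2)cos 2x
image of sin 2x: (9/2)sin 2x
the matrix is diagonal; its diagonal is (1/2, 3/2, 3/2, 9/2, 9/2)
for a triangular matrix the eigenvalues are the diagonal entries, with algebraic multiplicity their repetition count


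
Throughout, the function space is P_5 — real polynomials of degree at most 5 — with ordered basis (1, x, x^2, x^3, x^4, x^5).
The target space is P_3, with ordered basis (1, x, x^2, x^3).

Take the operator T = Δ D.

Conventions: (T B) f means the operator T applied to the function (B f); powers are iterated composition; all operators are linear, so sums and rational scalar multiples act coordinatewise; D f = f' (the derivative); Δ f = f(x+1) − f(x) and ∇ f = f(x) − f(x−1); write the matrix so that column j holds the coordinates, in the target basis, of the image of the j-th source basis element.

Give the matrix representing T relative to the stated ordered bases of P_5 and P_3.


image of 1: 0
image of x: 0
image of x^2: 2
image of x^3: 6x + 3
image of x^4: 12x^2 + 12x + 4
image of x^5: 20x^3 + 30x^2 + 20x + 5
each image's coordinates form column j of the matrix

the matrix is [[0, 0, 2, 3, 4, 5]; [0, 0, 0, 6, 12, 20]; [0, 0, 0, 0, 12, 30]; [0, 0, 0, 0, 0, 20]] (rows listed top to bottom)
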